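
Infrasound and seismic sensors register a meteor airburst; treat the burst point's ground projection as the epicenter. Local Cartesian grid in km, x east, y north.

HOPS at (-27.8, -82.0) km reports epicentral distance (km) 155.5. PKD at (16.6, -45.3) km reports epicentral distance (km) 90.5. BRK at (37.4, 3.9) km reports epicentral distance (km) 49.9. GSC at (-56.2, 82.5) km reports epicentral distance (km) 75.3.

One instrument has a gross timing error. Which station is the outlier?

Solve using three stations at a time. Using PKD, BRK, GSC (subtract circle equations pairwise → linear system) gives (x, y) ≈ (9.0, 44.9).
Distances from that point to each station vs reported:
  HOPS: calculated 132.1 vs reported 155.5 → residual 23.4 km
  PKD: calculated 90.5 vs reported 90.5 → residual 0.0 km
  BRK: calculated 49.8 vs reported 49.9 → residual 0.1 km
  GSC: calculated 75.3 vs reported 75.3 → residual 0.0 km
PKD, BRK, GSC are mutually consistent (residuals ≈ 0); HOPS is off by 23.4 km.

HOPS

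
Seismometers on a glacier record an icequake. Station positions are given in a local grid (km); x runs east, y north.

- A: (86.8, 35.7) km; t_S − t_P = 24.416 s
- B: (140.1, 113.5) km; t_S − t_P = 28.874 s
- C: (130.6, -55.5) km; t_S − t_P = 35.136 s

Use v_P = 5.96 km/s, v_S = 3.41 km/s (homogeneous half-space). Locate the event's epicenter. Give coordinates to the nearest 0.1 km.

(-90.0, 117.0)

Distance from S−P lag: d = Δt · v_P v_S / (v_P − v_S) = Δt · (5.96·3.41)/(5.96−3.41) ≈ 7.9700·Δt.
So d_A = 194.60, d_B = 230.13, d_C = 280.04 km.
Circle about each station: (x − 86.8)² + (y − 35.7)² = 194.60²; (x − 140.1)² + (y − 113.5)² = 230.13²; (x − 130.6)² + (y + 55.5)² = 280.04².
Subtracting the A equation from the B and C equations removes the quadratic terms:
106.6 x + 155.6 y = 8610.87
87.6 x − 182.4 y = -29225.36
Solving the 2×2 system: x ≈ -90.0, y ≈ 117.0 km.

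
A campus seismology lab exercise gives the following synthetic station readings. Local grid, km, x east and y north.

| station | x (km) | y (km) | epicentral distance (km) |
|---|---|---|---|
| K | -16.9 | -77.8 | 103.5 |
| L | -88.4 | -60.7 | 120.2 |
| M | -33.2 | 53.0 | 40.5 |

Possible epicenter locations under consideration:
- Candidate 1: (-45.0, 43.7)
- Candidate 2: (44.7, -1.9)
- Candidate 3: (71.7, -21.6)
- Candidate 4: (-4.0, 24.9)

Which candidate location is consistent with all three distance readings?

Candidate 4

For each candidate, compare |candidate − station| to the reported distance:
Candidate 1: residuals K 21.2, L 7.1, M 25.5 → max 25.5 km
Candidate 2: residuals K 5.7, L 25.3, M 54.8 → max 54.8 km
Candidate 3: residuals K 1.4, L 44.6, M 88.2 → max 88.2 km
Candidate 4: residuals K 0.0, L 0.0, M 0.0 → max 0.0 km
Only Candidate 4 has all residuals ≈ 0.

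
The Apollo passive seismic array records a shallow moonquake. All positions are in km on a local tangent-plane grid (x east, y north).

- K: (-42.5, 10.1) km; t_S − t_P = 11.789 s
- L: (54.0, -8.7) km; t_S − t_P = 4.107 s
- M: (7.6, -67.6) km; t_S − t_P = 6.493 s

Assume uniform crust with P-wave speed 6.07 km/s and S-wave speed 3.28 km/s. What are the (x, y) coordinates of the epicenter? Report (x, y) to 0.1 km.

x ≈ 32.3 km, y ≈ -28.4 km

Distance from S−P lag: d = Δt · v_P v_S / (v_P − v_S) = Δt · (6.07·3.28)/(6.07−3.28) ≈ 7.1361·Δt.
So d_K = 84.13, d_L = 29.31, d_M = 46.33 km.
Circle about each station: (x + 42.5)² + (y − 10.1)² = 84.13²; (x − 54.0)² + (y + 8.7)² = 29.31²; (x − 7.6)² + (y + 67.6)² = 46.33².
Subtracting pairs of circle equations eliminates x²+y² and gives linear equations (the radical axes):
193.0 x − 37.6 y = 7302.21
100.2 x − 155.4 y = 7650.65
Solving the 2×2 system: x ≈ 32.3, y ≈ -28.4 km.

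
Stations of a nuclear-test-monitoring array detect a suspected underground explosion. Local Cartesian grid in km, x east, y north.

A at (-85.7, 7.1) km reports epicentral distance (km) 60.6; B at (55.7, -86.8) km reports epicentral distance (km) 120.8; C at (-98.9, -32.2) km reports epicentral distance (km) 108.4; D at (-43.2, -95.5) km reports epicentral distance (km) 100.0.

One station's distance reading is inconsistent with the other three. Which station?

C

Solve using three stations at a time. Using A, B, D (subtract circle equations pairwise → linear system) gives (x, y) ≈ (-25.2, 2.9).
Distances from that point to each station vs reported:
  A: calculated 60.6 vs reported 60.6 → residual 0.0 km
  B: calculated 120.8 vs reported 120.8 → residual 0.0 km
  C: calculated 81.6 vs reported 108.4 → residual 26.8 km
  D: calculated 100.0 vs reported 100.0 → residual 0.0 km
A, B, D are mutually consistent (residuals ≈ 0); C is off by 26.8 km.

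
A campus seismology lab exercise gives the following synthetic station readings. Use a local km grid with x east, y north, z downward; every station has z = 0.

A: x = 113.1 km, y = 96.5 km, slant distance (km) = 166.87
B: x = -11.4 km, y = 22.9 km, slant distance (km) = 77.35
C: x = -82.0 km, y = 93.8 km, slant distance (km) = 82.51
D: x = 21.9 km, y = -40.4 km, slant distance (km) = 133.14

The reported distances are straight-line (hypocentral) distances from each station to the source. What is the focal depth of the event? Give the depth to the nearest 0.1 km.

depth ≈ 61.7 km

Each station gives a sphere (x−x_i)² + (y−y_i)² + z² = d_i² (stations at z=0).
Subtracting the A sphere from B and C: z² cancels, leaving linear equations in x and y:
-249.0 x − 147.2 y = 413.08
-390.2 x − 5.4 y = 14456.28
Solving: x ≈ -37.897, y ≈ 61.299 km (keep extra digits for the depth step; rounded: -37.9, 61.3).
Then from the A sphere: z² = 166.87² − (x − 113.1)² − (y − 96.5)² with x = -37.897, y = 61.299, so z ≈ 61.696 ≈ 61.7 km.
Check against D (with the unrounded solution): distance 133.13 ≈ 133.14 km. ✓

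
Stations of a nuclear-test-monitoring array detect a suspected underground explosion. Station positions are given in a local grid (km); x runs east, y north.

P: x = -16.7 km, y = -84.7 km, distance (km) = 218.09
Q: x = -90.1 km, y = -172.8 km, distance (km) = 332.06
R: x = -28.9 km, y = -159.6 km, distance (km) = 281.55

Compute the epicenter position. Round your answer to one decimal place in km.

Circle about each station: (x + 16.7)² + (y + 84.7)² = 218.09²; (x + 90.1)² + (y + 172.8)² = 332.06²; (x + 28.9)² + (y + 159.6)² = 281.55².
Subtracting the P equation from the Q and R equations removes the quadratic terms:
-146.8 x − 176.2 y = -32175.73
-24.4 x − 149.8 y = -12852.76
Solving the 2×2 system: x ≈ 144.4, y ≈ 62.3 km.
Check against P (with the unrounded x, y): √((x + 16.7)²+(y + 84.7)²) = 218.10 ≈ 218.09 km. ✓

(144.4, 62.3)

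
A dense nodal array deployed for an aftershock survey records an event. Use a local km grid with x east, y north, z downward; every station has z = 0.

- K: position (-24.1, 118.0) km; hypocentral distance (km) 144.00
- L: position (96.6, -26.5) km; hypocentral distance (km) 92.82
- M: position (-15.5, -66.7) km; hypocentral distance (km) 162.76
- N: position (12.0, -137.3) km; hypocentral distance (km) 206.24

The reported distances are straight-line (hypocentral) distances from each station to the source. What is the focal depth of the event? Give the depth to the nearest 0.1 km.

Each station gives a sphere (x−x_i)² + (y−y_i)² + z² = d_i² (stations at z=0).
Subtracting the K sphere from L and M: z² cancels, leaving linear equations in x and y:
241.4 x − 289.0 y = 7649.45
17.2 x − 369.4 y = -15570.49
Solving: x ≈ 87.000, y ≈ 46.202 km (keep extra digits for the depth step; rounded: 87.0, 46.2).
Then from the K sphere: z² = 144.00² − (x + 24.1)² − (y − 118.0)² with x = 87.000, y = 46.202, so z ≈ 56.902 ≈ 56.9 km.

z ≈ 56.9 km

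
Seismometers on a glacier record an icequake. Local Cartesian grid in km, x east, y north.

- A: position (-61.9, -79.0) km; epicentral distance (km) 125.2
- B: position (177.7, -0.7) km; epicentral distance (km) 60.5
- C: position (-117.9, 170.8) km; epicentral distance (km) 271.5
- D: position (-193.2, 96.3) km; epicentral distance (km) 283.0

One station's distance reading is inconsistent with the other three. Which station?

B

Solve using three stations at a time. Using A, C, D (subtract circle equations pairwise → linear system) gives (x, y) ≈ (56.1, -37.5).
Distances from that point to each station vs reported:
  A: calculated 125.0 vs reported 125.2 → residual 0.2 km
  B: calculated 127.1 vs reported 60.5 → residual 66.6 km
  C: calculated 271.4 vs reported 271.5 → residual 0.1 km
  D: calculated 282.9 vs reported 283.0 → residual 0.1 km
A, C, D are mutually consistent (residuals ≈ 0); B is off by 66.6 km.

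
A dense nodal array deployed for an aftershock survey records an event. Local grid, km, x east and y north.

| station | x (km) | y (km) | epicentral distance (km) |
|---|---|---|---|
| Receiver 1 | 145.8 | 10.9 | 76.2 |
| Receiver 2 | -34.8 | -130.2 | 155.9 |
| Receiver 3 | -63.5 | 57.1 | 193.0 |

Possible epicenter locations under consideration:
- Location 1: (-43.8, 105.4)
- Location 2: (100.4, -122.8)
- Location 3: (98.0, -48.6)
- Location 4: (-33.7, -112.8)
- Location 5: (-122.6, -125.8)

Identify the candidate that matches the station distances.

For each candidate, compare |candidate − station| to the reported distance:
Location 1: residuals Receiver 1 135.6, Receiver 2 79.9, Receiver 3 140.8 → max 140.8 km
Location 2: residuals Receiver 1 65.0, Receiver 2 20.5, Receiver 3 50.4 → max 65.0 km
Location 3: residuals Receiver 1 0.1, Receiver 2 0.0, Receiver 3 0.0 → max 0.1 km
Location 4: residuals Receiver 1 141.8, Receiver 2 138.5, Receiver 3 20.5 → max 141.8 km
Location 5: residuals Receiver 1 225.0, Receiver 2 68.0, Receiver 3 0.8 → max 225.0 km
Only Location 3 has all residuals ≈ 0.

Location 3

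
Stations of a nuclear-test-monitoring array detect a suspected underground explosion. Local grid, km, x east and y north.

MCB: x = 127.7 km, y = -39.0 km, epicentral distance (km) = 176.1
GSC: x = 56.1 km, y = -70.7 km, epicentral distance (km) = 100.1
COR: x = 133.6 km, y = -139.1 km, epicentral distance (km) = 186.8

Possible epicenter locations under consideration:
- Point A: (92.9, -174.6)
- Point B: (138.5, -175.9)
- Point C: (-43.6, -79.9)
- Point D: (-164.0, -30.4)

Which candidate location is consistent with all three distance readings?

For each candidate, compare |candidate − station| to the reported distance:
Point A: residuals MCB 36.1, GSC 10.1, COR 132.8 → max 132.8 km
Point B: residuals MCB 38.8, GSC 33.5, COR 149.7 → max 149.7 km
Point C: residuals MCB 0.0, GSC 0.0, COR 0.0 → max 0.0 km
Point D: residuals MCB 115.7, GSC 123.7, COR 130.0 → max 130.0 km
Only Point C has all residuals ≈ 0.

Point C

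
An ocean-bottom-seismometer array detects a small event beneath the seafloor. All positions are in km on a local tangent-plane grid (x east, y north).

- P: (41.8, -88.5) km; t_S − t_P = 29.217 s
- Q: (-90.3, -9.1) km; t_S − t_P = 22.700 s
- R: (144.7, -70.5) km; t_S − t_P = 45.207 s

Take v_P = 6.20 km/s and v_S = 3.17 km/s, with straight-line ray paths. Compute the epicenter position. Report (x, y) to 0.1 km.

Distance from S−P lag: d = Δt · v_P v_S / (v_P − v_S) = Δt · (6.20·3.17)/(6.20−3.17) ≈ 6.4865·Δt.
So d_P = 189.52, d_Q = 147.24, d_R = 293.23 km.
Circle about each station: (x − 41.8)² + (y + 88.5)² = 189.52²; (x + 90.3)² + (y + 9.1)² = 147.24²; (x − 144.7)² + (y + 70.5)² = 293.23².
Subtracting pairs of circle equations eliminates x²+y² and gives linear equations (the radical axes):
-264.2 x + 158.8 y = 12895.62
205.8 x + 36.0 y = -33737.15
Solving the 2×2 system: x ≈ -138.0, y ≈ -148.4 km.
Check against P (with the unrounded x, y): √((x − 41.8)²+(y + 88.5)²) = 189.48 ≈ 189.52 km. ✓

-138.0 km east, -148.4 km north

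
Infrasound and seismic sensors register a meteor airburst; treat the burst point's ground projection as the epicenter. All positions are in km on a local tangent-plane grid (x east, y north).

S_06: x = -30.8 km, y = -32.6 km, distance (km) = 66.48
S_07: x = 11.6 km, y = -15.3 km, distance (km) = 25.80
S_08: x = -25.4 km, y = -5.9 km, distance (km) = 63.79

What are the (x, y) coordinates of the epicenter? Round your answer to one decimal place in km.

x ≈ 35.3 km, y ≈ -25.5 km

Circle about each station: (x + 30.8)² + (y + 32.6)² = 66.48²; (x − 11.6)² + (y + 15.3)² = 25.80²; (x + 25.4)² + (y + 5.9)² = 63.79².
Subtracting pairs of circle equations eliminates x²+y² and gives linear equations (the radical axes):
84.8 x + 34.6 y = 2111.20
10.8 x + 53.4 y = -981.00
Solving the 2×2 system: x ≈ 35.3, y ≈ -25.5 km.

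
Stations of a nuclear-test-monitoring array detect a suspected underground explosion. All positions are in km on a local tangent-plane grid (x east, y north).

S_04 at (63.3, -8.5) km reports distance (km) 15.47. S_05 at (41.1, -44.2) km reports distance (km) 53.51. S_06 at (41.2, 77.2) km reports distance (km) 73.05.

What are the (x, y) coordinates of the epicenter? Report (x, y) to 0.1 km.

Circle about each station: (x − 63.3)² + (y + 8.5)² = 15.47²; (x − 41.1)² + (y + 44.2)² = 53.51²; (x − 41.2)² + (y − 77.2)² = 73.05².
Subtracting pairs of circle equations eliminates x²+y² and gives linear equations (the radical axes):
-44.4 x − 71.4 y = -3060.29
-44.2 x + 171.4 y = -1518.84
Solving the 2×2 system: x ≈ 58.8, y ≈ 6.3 km.

58.8 km east, 6.3 km north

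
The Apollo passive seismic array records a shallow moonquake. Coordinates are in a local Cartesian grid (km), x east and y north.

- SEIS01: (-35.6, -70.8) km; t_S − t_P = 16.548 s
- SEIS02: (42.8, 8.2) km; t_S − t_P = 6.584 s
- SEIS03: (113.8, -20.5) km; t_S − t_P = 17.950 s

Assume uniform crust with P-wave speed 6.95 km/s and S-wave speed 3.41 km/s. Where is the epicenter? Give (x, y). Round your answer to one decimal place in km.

5.7 km east, 32.0 km north

Distance from S−P lag: d = Δt · v_P v_S / (v_P − v_S) = Δt · (6.95·3.41)/(6.95−3.41) ≈ 6.6948·Δt.
So d_SEIS01 = 110.79, d_SEIS02 = 44.08, d_SEIS03 = 120.17 km.
Circle about each station: (x + 35.6)² + (y + 70.8)² = 110.79²; (x − 42.8)² + (y − 8.2)² = 44.08²; (x − 113.8)² + (y + 20.5)² = 120.17².
Subtracting the SEIS01 equation from the SEIS02 and SEIS03 equations removes the quadratic terms:
156.8 x + 158.0 y = 5950.46
298.8 x + 100.6 y = 4924.29
Solving the 2×2 system: x ≈ 5.7, y ≈ 32.0 km.
Check against SEIS01 (with the unrounded x, y): √((x + 35.6)²+(y + 70.8)²) = 110.79 ≈ 110.79 km. ✓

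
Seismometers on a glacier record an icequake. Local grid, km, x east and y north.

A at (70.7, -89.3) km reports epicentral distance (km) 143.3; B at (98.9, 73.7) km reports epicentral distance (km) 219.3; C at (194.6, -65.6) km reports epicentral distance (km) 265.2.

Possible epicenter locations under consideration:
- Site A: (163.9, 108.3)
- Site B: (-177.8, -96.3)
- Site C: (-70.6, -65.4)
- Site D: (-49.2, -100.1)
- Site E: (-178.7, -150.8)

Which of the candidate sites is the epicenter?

Site C

For each candidate, compare |candidate − station| to the reported distance:
Site A: residuals A 75.2, B 145.7, C 88.6 → max 145.7 km
Site B: residuals A 105.3, B 105.5, C 108.5 → max 108.5 km
Site C: residuals A 0.0, B 0.0, C 0.0 → max 0.0 km
Site D: residuals A 22.9, B 9.0, C 19.0 → max 22.9 km
Site E: residuals A 113.6, B 137.7, C 117.7 → max 137.7 km
Only Site C has all residuals ≈ 0.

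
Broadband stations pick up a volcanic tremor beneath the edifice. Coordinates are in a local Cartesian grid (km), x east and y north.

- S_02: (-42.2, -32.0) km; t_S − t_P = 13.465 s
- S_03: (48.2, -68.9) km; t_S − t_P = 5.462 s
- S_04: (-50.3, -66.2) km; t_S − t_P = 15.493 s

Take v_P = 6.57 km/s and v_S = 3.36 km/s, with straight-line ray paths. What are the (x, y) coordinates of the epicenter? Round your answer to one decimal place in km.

x ≈ 50.4 km, y ≈ -31.4 km

Distance from S−P lag: d = Δt · v_P v_S / (v_P − v_S) = Δt · (6.57·3.36)/(6.57−3.36) ≈ 6.8770·Δt.
So d_S_02 = 92.60, d_S_03 = 37.56, d_S_04 = 106.55 km.
Circle about each station: (x + 42.2)² + (y + 32.0)² = 92.60²; (x − 48.2)² + (y + 68.9)² = 37.56²; (x + 50.3)² + (y + 66.2)² = 106.55².
Subtracting the S_02 equation from the S_03 and S_04 equations removes the quadratic terms:
180.8 x − 73.8 y = 11429.62
-16.2 x − 68.4 y = 1329.55
Solving the 2×2 system: x ≈ 50.4, y ≈ -31.4 km.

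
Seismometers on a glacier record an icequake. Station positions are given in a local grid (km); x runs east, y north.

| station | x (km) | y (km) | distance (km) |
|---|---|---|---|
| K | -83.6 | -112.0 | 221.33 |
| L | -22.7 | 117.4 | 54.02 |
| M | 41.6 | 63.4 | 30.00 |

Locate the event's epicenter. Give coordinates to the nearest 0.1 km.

Circle about each station: (x + 83.6)² + (y + 112.0)² = 221.33²; (x + 22.7)² + (y − 117.4)² = 54.02²; (x − 41.6)² + (y − 63.4)² = 30.00².
Subtracting the K equation from the L and M equations removes the quadratic terms:
121.8 x + 458.8 y = 40833.90
250.4 x + 350.8 y = 34304.13
Solving the 2×2 system: x ≈ 19.6, y ≈ 83.8 km.
Check against K (with the unrounded x, y): √((x + 83.6)²+(y + 112.0)²) = 221.33 ≈ 221.33 km. ✓

(19.6, 83.8)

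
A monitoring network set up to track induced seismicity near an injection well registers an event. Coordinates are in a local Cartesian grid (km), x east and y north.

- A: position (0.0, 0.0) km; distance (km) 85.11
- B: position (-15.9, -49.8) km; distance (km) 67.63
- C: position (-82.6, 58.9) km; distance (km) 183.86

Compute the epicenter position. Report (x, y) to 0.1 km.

(48.7, -69.8)

Circle about each station: x² + y² = 85.11²; (x + 15.9)² + (y + 49.8)² = 67.63²; (x + 82.6)² + (y − 58.9)² = 183.86².
Subtracting the A equation from the B and C equations removes the quadratic terms:
-31.8 x − 99.6 y = 5402.75
-165.2 x + 117.8 y = -16268.82
Solving the 2×2 system: x ≈ 48.7, y ≈ -69.8 km.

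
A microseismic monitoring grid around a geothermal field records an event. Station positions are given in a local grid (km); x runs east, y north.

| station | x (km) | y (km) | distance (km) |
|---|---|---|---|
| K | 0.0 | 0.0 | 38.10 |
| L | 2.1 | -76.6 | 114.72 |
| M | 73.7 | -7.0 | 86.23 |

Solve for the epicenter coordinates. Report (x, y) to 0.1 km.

Circle about each station: x² + y² = 38.10²; (x − 2.1)² + (y + 76.6)² = 114.72²; (x − 73.7)² + (y + 7.0)² = 86.23².
Subtracting the K equation from the L and M equations removes the quadratic terms:
4.2 x − 153.2 y = -5837.10
147.4 x − 14.0 y = -503.31
Solving the 2×2 system: x ≈ 0.2, y ≈ 38.1 km.
Check against K (with the unrounded x, y): √(x²+y²) = 38.11 ≈ 38.10 km. ✓

x ≈ 0.2 km, y ≈ 38.1 km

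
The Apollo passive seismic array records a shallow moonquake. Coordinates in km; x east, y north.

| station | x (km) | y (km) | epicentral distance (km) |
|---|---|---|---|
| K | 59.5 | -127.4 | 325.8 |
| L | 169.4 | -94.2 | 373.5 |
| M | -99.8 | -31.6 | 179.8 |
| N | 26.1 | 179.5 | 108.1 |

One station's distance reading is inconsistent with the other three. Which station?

N

Solve using three stations at a time. Using K, L, M (subtract circle equations pairwise → linear system) gives (x, y) ≈ (-115.3, 147.5).
Distances from that point to each station vs reported:
  K: calculated 325.8 vs reported 325.8 → residual 0.0 km
  L: calculated 373.5 vs reported 373.5 → residual 0.0 km
  M: calculated 179.8 vs reported 179.8 → residual 0.0 km
  N: calculated 145.0 vs reported 108.1 → residual 36.9 km
K, L, M are mutually consistent (residuals ≈ 0); N is off by 36.9 km.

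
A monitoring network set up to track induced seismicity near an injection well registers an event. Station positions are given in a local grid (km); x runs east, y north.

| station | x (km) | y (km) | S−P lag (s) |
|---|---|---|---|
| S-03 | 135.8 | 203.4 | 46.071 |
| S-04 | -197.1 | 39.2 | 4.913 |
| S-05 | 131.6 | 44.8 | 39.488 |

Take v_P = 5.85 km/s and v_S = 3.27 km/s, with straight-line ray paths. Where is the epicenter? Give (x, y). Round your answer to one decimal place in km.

(-161.0, 34.3)

Distance from S−P lag: d = Δt · v_P v_S / (v_P − v_S) = Δt · (5.85·3.27)/(5.85−3.27) ≈ 7.4145·Δt.
So d_S-03 = 341.60, d_S-04 = 36.43, d_S-05 = 292.79 km.
Circle about each station: (x − 135.8)² + (y − 203.4)² = 341.60²; (x + 197.1)² + (y − 39.2)² = 36.43²; (x − 131.6)² + (y − 44.8)² = 292.79².
Subtracting the S-03 equation from the S-04 and S-05 equations removes the quadratic terms:
-665.8 x − 328.4 y = 95935.27
-8.4 x − 317.2 y = -9523.02
Solving the 2×2 system: x ≈ -161.0, y ≈ 34.3 km.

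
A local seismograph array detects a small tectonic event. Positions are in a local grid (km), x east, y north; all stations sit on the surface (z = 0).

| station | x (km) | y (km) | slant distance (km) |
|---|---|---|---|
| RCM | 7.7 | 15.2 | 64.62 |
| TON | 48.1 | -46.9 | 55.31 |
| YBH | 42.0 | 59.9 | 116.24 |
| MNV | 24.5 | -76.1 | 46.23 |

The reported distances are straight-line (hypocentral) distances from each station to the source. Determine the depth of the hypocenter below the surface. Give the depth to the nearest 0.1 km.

z ≈ 20.1 km

Each station gives a sphere (x−x_i)² + (y−y_i)² + z² = d_i² (stations at z=0).
Subtracting the RCM sphere from TON and YBH: z² cancels, leaving linear equations in x and y:
80.8 x − 124.2 y = 5339.44
68.6 x + 89.4 y = -4274.31
Solving: x ≈ -3.400, y ≈ -45.202 km (keep extra digits for the depth step; rounded: -3.4, -45.2).
Then from the RCM sphere: z² = 64.62² − (x − 7.7)² − (y − 15.2)² with x = -3.400, y = -45.202, so z ≈ 20.103 ≈ 20.1 km.
Check against MNV (with the unrounded solution): distance 46.23 ≈ 46.23 km. ✓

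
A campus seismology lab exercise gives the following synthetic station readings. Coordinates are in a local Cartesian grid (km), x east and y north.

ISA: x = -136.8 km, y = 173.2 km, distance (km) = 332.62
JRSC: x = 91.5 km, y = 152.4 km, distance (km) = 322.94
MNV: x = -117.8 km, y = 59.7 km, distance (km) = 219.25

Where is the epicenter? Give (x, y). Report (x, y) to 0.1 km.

Circle about each station: (x + 136.8)² + (y − 173.2)² = 332.62²; (x − 91.5)² + (y − 152.4)² = 322.94²; (x + 117.8)² + (y − 59.7)² = 219.25².
Subtracting pairs of circle equations eliminates x²+y² and gives linear equations (the radical axes):
456.6 x − 41.6 y = -10768.65
38.0 x − 227.0 y = 31293.95
Solving the 2×2 system: x ≈ -36.7, y ≈ -144.0 km.

x ≈ -36.7 km, y ≈ -144.0 km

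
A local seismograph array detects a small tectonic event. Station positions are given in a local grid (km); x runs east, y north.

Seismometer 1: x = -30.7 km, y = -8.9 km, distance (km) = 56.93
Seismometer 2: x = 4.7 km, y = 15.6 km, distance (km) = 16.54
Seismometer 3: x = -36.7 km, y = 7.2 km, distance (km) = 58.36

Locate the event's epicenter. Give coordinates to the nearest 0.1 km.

Circle about each station: (x + 30.7)² + (y + 8.9)² = 56.93²; (x − 4.7)² + (y − 15.6)² = 16.54²; (x + 36.7)² + (y − 7.2)² = 58.36².
Subtracting the Seismometer 1 equation from the Seismometer 2 and Seismometer 3 equations removes the quadratic terms:
70.8 x + 49.0 y = 2211.20
-12.0 x + 32.2 y = 212.17
Solving the 2×2 system: x ≈ 21.2, y ≈ 14.5 km.
Check against Seismometer 1 (with the unrounded x, y): √((x + 30.7)²+(y + 8.9)²) = 56.93 ≈ 56.93 km. ✓

21.2 km east, 14.5 km north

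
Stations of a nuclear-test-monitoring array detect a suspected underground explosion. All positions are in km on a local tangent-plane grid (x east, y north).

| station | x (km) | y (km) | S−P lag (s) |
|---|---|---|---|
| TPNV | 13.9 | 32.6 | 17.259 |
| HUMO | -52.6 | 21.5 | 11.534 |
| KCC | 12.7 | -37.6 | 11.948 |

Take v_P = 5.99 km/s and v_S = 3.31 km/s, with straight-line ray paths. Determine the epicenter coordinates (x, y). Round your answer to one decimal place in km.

x ≈ -72.4 km, y ≈ -61.5 km

Distance from S−P lag: d = Δt · v_P v_S / (v_P − v_S) = Δt · (5.99·3.31)/(5.99−3.31) ≈ 7.3981·Δt.
So d_TPNV = 127.68, d_HUMO = 85.33, d_KCC = 88.39 km.
Circle about each station: (x − 13.9)² + (y − 32.6)² = 127.68²; (x + 52.6)² + (y − 21.5)² = 85.33²; (x − 12.7)² + (y + 37.6)² = 88.39².
Subtracting the TPNV equation from the HUMO and KCC equations removes the quadratic terms:
-133.0 x − 22.2 y = 10994.01
-2.4 x − 140.4 y = 8808.47
Solving the 2×2 system: x ≈ -72.4, y ≈ -61.5 km.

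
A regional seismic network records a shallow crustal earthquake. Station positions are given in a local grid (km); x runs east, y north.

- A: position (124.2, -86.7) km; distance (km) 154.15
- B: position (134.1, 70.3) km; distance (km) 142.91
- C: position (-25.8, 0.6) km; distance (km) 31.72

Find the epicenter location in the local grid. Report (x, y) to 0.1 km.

x ≈ 4.4 km, y ≈ 10.3 km

Circle about each station: (x − 124.2)² + (y + 86.7)² = 154.15²; (x − 134.1)² + (y − 70.3)² = 142.91²; (x + 25.8)² + (y − 0.6)² = 31.72².
Subtracting pairs of circle equations eliminates x²+y² and gives linear equations (the radical axes):
19.8 x + 314.0 y = 3321.32
-300.0 x + 174.6 y = 479.53
Solving the 2×2 system: x ≈ 4.4, y ≈ 10.3 km.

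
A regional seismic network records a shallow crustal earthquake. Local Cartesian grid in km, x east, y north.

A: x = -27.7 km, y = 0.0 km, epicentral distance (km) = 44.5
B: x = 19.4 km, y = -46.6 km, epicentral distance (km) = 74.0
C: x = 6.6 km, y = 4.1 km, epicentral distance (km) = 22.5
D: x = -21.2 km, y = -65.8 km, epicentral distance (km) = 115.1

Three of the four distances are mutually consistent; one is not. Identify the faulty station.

D

Solve using three stations at a time. Using A, B, C (subtract circle equations pairwise → linear system) gives (x, y) ≈ (8.0, 26.5).
Distances from that point to each station vs reported:
  A: calculated 44.5 vs reported 44.5 → residual 0.0 km
  B: calculated 74.0 vs reported 74.0 → residual 0.0 km
  C: calculated 22.4 vs reported 22.5 → residual 0.1 km
  D: calculated 96.8 vs reported 115.1 → residual 18.3 km
A, B, C are mutually consistent (residuals ≈ 0); D is off by 18.3 km.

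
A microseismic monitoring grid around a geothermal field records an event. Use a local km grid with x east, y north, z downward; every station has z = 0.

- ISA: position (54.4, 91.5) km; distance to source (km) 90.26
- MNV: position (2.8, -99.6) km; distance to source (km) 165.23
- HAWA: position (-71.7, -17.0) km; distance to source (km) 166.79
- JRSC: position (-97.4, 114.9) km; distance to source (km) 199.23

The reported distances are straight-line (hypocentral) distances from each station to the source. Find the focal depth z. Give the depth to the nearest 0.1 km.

z ≈ 67.7 km

Each station gives a sphere (x−x_i)² + (y−y_i)² + z² = d_i² (stations at z=0).
Subtracting the ISA sphere from MNV and HAWA: z² cancels, leaving linear equations in x and y:
-103.2 x − 382.2 y = -20557.70
-252.2 x − 217.0 y = -25573.76
Solving: x ≈ 71.804, y ≈ 34.399 km (keep extra digits for the depth step; rounded: 71.8, 34.4).
Then from the ISA sphere: z² = 90.26² − (x − 54.4)² − (y − 91.5)² with x = 71.804, y = 34.399, so z ≈ 67.701 ≈ 67.7 km.
Check against JRSC (with the unrounded solution): distance 199.23 ≈ 199.23 km. ✓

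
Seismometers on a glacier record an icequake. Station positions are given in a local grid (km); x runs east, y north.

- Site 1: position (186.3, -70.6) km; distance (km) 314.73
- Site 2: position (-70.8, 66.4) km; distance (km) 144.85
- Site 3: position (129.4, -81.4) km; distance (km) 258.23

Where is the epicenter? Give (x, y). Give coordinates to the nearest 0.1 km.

x ≈ -128.4 km, y ≈ -66.5 km

Circle about each station: (x − 186.3)² + (y + 70.6)² = 314.73²; (x + 70.8)² + (y − 66.4)² = 144.85²; (x − 129.4)² + (y + 81.4)² = 258.23².
Subtracting the Site 1 equation from the Site 2 and Site 3 equations removes the quadratic terms:
-514.2 x + 274.0 y = 47803.00
-113.8 x − 21.6 y = 16050.51
Solving the 2×2 system: x ≈ -128.4, y ≈ -66.5 km.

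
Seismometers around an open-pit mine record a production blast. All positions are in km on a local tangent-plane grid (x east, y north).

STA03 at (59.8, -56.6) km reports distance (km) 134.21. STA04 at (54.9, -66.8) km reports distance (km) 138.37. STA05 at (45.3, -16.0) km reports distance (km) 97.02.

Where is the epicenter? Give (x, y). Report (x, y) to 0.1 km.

(-35.1, 38.3)

Circle about each station: (x − 59.8)² + (y + 56.6)² = 134.21²; (x − 54.9)² + (y + 66.8)² = 138.37²; (x − 45.3)² + (y + 16.0)² = 97.02².
Subtracting pairs of circle equations eliminates x²+y² and gives linear equations (the radical axes):
-9.8 x − 20.4 y = -437.28
-29.0 x + 81.2 y = 4127.93
Solving the 2×2 system: x ≈ -35.1, y ≈ 38.3 km.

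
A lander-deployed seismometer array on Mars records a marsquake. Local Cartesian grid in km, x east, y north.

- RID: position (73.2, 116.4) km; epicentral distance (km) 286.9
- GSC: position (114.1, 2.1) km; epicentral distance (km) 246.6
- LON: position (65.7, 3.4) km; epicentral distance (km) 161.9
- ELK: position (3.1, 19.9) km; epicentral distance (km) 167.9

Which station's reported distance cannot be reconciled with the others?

Solve using three stations at a time. Using RID, GSC, ELK (subtract circle equations pairwise → linear system) gives (x, y) ≈ (-107.2, -106.7).
Distances from that point to each station vs reported:
  RID: calculated 286.9 vs reported 286.9 → residual 0.0 km
  GSC: calculated 246.6 vs reported 246.6 → residual 0.0 km
  LON: calculated 205.0 vs reported 161.9 → residual 43.1 km
  ELK: calculated 167.9 vs reported 167.9 → residual 0.0 km
RID, GSC, ELK are mutually consistent (residuals ≈ 0); LON is off by 43.1 km.

LON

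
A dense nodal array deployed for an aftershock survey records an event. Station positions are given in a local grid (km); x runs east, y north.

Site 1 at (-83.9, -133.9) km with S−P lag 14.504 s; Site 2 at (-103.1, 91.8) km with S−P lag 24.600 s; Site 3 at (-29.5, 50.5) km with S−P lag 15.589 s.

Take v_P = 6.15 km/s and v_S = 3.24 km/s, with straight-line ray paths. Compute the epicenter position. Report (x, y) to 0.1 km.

-22.3 km east, -56.0 km north

Distance from S−P lag: d = Δt · v_P v_S / (v_P − v_S) = Δt · (6.15·3.24)/(6.15−3.24) ≈ 6.8474·Δt.
So d_Site 1 = 99.32, d_Site 2 = 168.45, d_Site 3 = 106.74 km.
Circle about each station: (x + 83.9)² + (y + 133.9)² = 99.32²; (x + 103.1)² + (y − 91.8)² = 168.45²; (x + 29.5)² + (y − 50.5)² = 106.74².
Subtracting pairs of circle equations eliminates x²+y² and gives linear equations (the radical axes):
-38.4 x + 451.4 y = -24422.51
108.8 x + 368.8 y = -23076.89
Solving the 2×2 system: x ≈ -22.3, y ≈ -56.0 km.
Check against Site 1 (with the unrounded x, y): √((x + 83.9)²+(y + 133.9)²) = 99.32 ≈ 99.32 km. ✓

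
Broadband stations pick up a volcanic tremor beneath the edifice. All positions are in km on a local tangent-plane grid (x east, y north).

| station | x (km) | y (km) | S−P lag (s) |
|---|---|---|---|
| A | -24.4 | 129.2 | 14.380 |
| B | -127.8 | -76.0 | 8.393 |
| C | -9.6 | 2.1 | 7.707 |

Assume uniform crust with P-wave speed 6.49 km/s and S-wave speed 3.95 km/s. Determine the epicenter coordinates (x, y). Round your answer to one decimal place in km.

Distance from S−P lag: d = Δt · v_P v_S / (v_P − v_S) = Δt · (6.49·3.95)/(6.49−3.95) ≈ 10.0927·Δt.
So d_A = 145.13, d_B = 84.71, d_C = 77.78 km.
Circle about each station: (x + 24.4)² + (y − 129.2)² = 145.13²; (x + 127.8)² + (y + 76.0)² = 84.71²; (x + 9.6)² + (y − 2.1)² = 77.78².
Subtracting pairs of circle equations eliminates x²+y² and gives linear equations (the radical axes):
-206.8 x − 410.4 y = 18707.77
29.6 x − 254.2 y = -2178.44
Solving the 2×2 system: x ≈ -87.3, y ≈ -1.6 km.
Check against A (with the unrounded x, y): √((x + 24.4)²+(y − 129.2)²) = 145.13 ≈ 145.13 km. ✓

-87.3 km east, -1.6 km north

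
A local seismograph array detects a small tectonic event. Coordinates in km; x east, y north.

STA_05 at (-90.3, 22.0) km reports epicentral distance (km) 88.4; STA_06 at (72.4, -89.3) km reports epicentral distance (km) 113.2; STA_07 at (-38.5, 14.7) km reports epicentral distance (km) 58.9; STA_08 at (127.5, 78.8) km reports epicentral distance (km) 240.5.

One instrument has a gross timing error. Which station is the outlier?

Solve using three stations at a time. Using STA_05, STA_06, STA_07 (subtract circle equations pairwise → linear system) gives (x, y) ≈ (-31.2, -43.7).
Distances from that point to each station vs reported:
  STA_05: calculated 88.4 vs reported 88.4 → residual 0.0 km
  STA_06: calculated 113.2 vs reported 113.2 → residual 0.0 km
  STA_07: calculated 58.9 vs reported 58.9 → residual 0.0 km
  STA_08: calculated 200.5 vs reported 240.5 → residual 40.0 km
STA_05, STA_06, STA_07 are mutually consistent (residuals ≈ 0); STA_08 is off by 40.0 km.

STA_08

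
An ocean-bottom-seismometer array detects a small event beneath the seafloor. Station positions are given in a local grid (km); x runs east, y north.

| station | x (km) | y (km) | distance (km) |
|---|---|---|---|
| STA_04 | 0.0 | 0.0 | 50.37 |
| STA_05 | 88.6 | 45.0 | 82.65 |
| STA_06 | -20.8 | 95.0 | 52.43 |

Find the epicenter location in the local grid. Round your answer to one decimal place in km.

Circle about each station: x² + y² = 50.37²; (x − 88.6)² + (y − 45.0)² = 82.65²; (x + 20.8)² + (y − 95.0)² = 52.43².
Subtracting the STA_04 equation from the STA_05 and STA_06 equations removes the quadratic terms:
177.2 x + 90.0 y = 5581.07
-41.6 x + 190.0 y = 9245.87
Solving the 2×2 system: x ≈ 6.1, y ≈ 50.0 km.

(6.1, 50.0)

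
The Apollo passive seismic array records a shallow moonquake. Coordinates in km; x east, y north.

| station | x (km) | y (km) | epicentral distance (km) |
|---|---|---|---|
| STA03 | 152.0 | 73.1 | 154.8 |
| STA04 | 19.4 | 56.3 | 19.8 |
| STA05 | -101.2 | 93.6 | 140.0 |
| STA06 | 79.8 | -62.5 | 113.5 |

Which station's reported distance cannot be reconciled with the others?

Solve using three stations at a time. Using STA04, STA05, STA06 (subtract circle equations pairwise → linear system) gives (x, y) ≈ (27.4, 38.2).
Distances from that point to each station vs reported:
  STA03: calculated 129.4 vs reported 154.8 → residual 25.4 km
  STA04: calculated 19.8 vs reported 19.8 → residual 0.0 km
  STA05: calculated 140.0 vs reported 140.0 → residual 0.0 km
  STA06: calculated 113.5 vs reported 113.5 → residual 0.0 km
STA04, STA05, STA06 are mutually consistent (residuals ≈ 0); STA03 is off by 25.4 km.

STA03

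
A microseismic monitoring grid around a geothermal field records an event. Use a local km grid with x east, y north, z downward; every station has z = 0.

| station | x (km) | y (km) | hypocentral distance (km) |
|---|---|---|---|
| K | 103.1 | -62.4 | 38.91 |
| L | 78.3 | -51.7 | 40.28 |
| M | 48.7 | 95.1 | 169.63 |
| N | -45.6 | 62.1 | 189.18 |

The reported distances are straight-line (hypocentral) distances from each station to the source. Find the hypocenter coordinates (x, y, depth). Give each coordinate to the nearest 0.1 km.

(89.2, -65.6, 36.2)

Each station gives a sphere (x−x_i)² + (y−y_i)² + z² = d_i² (stations at z=0).
Subtracting the K sphere from L and M: z² cancels, leaving linear equations in x and y:
-49.6 x + 21.4 y = -5828.08
-108.8 x + 315.0 y = -30368.02
Solving: x ≈ 89.200, y ≈ -65.597 km (keep extra digits for the depth step; rounded: 89.2, -65.6).
Then from the K sphere: z² = 38.91² − (x − 103.1)² − (y + 62.4)² with x = 89.200, y = -65.597, so z ≈ 36.202 ≈ 36.2 km.
Check against N (with the unrounded solution): distance 189.18 ≈ 189.18 km. ✓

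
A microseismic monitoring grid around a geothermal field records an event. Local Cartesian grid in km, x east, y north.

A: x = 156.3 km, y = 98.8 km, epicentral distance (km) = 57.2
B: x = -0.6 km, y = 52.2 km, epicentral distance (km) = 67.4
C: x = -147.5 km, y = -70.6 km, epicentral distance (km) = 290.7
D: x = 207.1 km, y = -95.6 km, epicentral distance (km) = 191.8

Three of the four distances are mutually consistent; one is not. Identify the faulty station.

B

Solve using three stations at a time. Using A, C, D (subtract circle equations pairwise → linear system) gives (x, y) ≈ (107.8, 68.5).
Distances from that point to each station vs reported:
  A: calculated 57.2 vs reported 57.2 → residual 0.0 km
  B: calculated 109.6 vs reported 67.4 → residual 42.2 km
  C: calculated 290.7 vs reported 290.7 → residual 0.0 km
  D: calculated 191.8 vs reported 191.8 → residual 0.0 km
A, C, D are mutually consistent (residuals ≈ 0); B is off by 42.2 km.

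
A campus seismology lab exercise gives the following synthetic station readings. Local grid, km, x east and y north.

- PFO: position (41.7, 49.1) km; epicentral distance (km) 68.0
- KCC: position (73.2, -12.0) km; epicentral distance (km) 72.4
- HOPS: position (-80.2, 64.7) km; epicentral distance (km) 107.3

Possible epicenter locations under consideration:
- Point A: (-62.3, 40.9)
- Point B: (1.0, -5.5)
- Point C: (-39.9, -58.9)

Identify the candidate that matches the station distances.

For each candidate, compare |candidate − station| to the reported distance:
Point A: residuals PFO 36.3, KCC 73.1, HOPS 77.5 → max 77.5 km
Point B: residuals PFO 0.1, KCC 0.1, HOPS 0.0 → max 0.1 km
Point C: residuals PFO 67.4, KCC 50.0, HOPS 22.7 → max 67.4 km
Only Point B has all residuals ≈ 0.

Point B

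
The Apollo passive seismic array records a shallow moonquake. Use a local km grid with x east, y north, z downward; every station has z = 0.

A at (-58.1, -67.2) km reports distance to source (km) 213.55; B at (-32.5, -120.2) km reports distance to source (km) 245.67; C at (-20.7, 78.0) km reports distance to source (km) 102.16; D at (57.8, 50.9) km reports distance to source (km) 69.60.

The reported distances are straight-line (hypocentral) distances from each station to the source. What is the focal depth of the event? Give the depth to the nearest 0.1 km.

Each station gives a sphere (x−x_i)² + (y−y_i)² + z² = d_i² (stations at z=0).
Subtracting the A sphere from B and C: z² cancels, leaving linear equations in x and y:
51.2 x − 106.0 y = -7137.31
74.8 x + 290.4 y = 33787.98
Solving: x ≈ 66.186, y ≈ 99.302 km (keep extra digits for the depth step; rounded: 66.2, 99.3).
Then from the A sphere: z² = 213.55² − (x + 58.1)² − (y + 67.2)² with x = 66.186, y = 99.302, so z ≈ 49.332 ≈ 49.3 km.
Check against D (with the unrounded solution): distance 69.62 ≈ 69.60 km. ✓

z ≈ 49.3 km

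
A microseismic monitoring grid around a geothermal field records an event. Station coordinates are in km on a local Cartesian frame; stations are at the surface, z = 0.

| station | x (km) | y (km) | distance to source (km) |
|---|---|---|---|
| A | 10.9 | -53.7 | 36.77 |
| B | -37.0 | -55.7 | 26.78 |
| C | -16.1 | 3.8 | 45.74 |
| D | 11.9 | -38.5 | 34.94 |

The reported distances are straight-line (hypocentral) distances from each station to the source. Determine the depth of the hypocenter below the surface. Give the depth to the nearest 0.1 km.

13.5 km

Each station gives a sphere (x−x_i)² + (y−y_i)² + z² = d_i² (stations at z=0).
Subtracting the A sphere from B and C: z² cancels, leaving linear equations in x and y:
-95.8 x − 4.0 y = 2103.85
-54.0 x + 115.0 y = -3468.96
Solving: x ≈ -20.303, y ≈ -39.699 km (keep extra digits for the depth step; rounded: -20.3, -39.7).
Then from the A sphere: z² = 36.77² − (x − 10.9)² − (y + 53.7)² with x = -20.303, y = -39.699, so z ≈ 13.505 ≈ 13.5 km.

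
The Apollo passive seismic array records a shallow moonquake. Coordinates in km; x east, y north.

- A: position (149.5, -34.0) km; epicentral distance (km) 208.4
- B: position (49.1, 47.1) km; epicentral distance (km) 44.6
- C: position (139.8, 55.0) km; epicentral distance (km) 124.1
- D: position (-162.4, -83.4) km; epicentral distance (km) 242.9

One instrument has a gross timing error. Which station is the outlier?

Solve using three stations at a time. Using B, C, D (subtract circle equations pairwise → linear system) gives (x, y) ≈ (18.1, 79.2).
Distances from that point to each station vs reported:
  A: calculated 173.5 vs reported 208.4 → residual 34.9 km
  B: calculated 44.6 vs reported 44.6 → residual 0.0 km
  C: calculated 124.1 vs reported 124.1 → residual 0.0 km
  D: calculated 242.9 vs reported 242.9 → residual 0.0 km
B, C, D are mutually consistent (residuals ≈ 0); A is off by 34.9 km.

A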